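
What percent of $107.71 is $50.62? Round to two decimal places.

47.00%

$50.62 ÷ $107.71 ≈ 47.00%.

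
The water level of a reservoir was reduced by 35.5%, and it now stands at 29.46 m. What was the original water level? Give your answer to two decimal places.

The overall multiplier applied was 0.645.
So the original water level was 29.46 ÷ 0.645 ≈ 45.67 m.

45.67 m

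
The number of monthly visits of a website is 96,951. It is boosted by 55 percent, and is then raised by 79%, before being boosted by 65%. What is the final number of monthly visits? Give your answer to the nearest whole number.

After the 55% increase: 96,951 × 1.55 = 150274.05.
After the 79% increase: 150274.05 × 1.79 = 268990.5495.
After the 65% increase: 268990.5495 × 1.65 = 443834.406675 ≈ 443,834.

443,834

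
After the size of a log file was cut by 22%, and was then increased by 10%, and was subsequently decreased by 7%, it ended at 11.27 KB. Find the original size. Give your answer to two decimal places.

The overall multiplier applied was 0.78 × 1.1 × 0.93 = 0.79794.
So the original size was 11.27 ÷ 0.79794 ≈ 14.12 KB.

14.12 KB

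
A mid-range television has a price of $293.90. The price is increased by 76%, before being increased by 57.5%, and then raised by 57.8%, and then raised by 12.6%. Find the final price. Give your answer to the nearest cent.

After the 76% increase: $293.90 × 1.76 = $517.264.
After the 57.5% increase: $517.264 × 1.575 = $814.6908.
57.8% increase: $814.6908 × 1.578 = $1285.5820824.
12.6% increase: $1285.5820824 × 1.126 = $1447.5654247824 ≈ $1447.57.

$1447.57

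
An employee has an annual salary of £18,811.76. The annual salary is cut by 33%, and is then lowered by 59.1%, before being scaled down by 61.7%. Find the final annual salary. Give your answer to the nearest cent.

£1,974.36

33% decrease: £18,811.76 × 0.67 = £12603.8792.
After the 59.1% decrease: £12603.8792 × 0.409 = £5154.9865928.
Apply the 61.7% decrease: £5154.9865928 × 0.383 = £1974.3598650424 ≈ £1,974.36.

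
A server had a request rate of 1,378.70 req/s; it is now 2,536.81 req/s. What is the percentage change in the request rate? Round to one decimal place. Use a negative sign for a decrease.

84.0%

Change: 2,536.81 − 1,378.70 = 1,158.11.
Relative to the original: 1,158.11 ÷ 1,378.70 ≈ 84.0%.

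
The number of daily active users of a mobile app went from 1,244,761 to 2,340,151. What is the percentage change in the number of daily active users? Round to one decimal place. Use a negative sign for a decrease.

Change: 2,340,151 − 1,244,761 = 1,095,390.
Relative to the original: 1,095,390 ÷ 1,244,761 ≈ 88.0%.

88.0%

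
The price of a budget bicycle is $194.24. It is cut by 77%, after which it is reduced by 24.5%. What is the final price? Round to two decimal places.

Apply the 77% decrease: $194.24 × 0.23 = $44.6752.
Apply the 24.5% decrease: $44.6752 × 0.755 = $33.729776 ≈ $33.73.

$33.73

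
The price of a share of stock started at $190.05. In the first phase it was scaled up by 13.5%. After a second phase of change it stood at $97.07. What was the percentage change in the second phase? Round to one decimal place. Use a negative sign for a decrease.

-55.0%

After the first phase: $190.05 × 1.135 = $215.70675.
Second-phase multiplier: $97.07 ÷ $215.70675 ≈ 0.45001.
That is a change of -55.0%.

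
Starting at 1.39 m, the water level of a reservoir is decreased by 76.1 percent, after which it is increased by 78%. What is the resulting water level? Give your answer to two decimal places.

0.59 m

Each change multiplies by a factor: 0.239 × 1.78 = 0.42542.
1.39 × 0.42542 = 0.5913338 ≈ 0.59.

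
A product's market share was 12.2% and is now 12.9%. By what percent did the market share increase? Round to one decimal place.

5.7%

The change is 12.9 − 12.2 = 0.7 percentage points.
Relative to the original 12.2%, that is 0.7 ÷ 12.2 ≈ 5.7%.
So the market share rose by 5.7%.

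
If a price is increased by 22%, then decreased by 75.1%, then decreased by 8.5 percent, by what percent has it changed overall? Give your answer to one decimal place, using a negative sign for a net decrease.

The combined multiplier is 1.22 × 0.249 × 0.915 = 0.2779587.
That corresponds to a decrease of 72.2%.

-72.2%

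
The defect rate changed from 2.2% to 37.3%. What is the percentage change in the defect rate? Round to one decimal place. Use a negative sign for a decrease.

The change is 37.3 − 2.2 = 35.1 percentage points.
Relative to the original 2.2%, that is 35.1 ÷ 2.2 ≈ 1595.5%.

1595.5%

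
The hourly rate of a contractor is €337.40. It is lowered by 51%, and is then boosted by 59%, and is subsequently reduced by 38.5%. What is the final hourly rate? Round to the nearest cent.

Apply the 51% decrease: €337.40 × 0.49 = €165.326.
59% increase: €165.326 × 1.59 = €262.86834.
38.5% decrease: €262.86834 × 0.615 = €161.6640291 ≈ €161.66.

€161.66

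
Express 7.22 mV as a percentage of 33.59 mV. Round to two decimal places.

7.22 mV ÷ 33.59 mV ≈ 21.49%.

21.49%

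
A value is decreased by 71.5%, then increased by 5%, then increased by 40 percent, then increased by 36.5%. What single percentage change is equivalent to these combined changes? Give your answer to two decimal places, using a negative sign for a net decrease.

A 71.5% decrease multiplies by 0.285.
Then a 5% increase: 0.285 × 1.05 = 0.29925.
Then a 40% increase: 0.29925 × 1.4 = 0.41895.
Then a 36.5% increase: 0.41895 × 1.365 = 0.57186675.
Overall factor 0.57186675, i.e. -42.81%.

-42.81%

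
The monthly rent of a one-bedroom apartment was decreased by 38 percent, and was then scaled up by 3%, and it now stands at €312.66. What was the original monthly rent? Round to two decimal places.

The overall multiplier applied was 0.62 × 1.03 = 0.6386.
So the original monthly rent was €312.66 ÷ 0.6386 ≈ €489.60.

€489.60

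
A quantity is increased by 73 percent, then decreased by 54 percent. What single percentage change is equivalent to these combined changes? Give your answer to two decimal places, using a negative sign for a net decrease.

The combined multiplier is 1.73 × 0.46 = 0.7958.
That corresponds to a decrease of 20.42%.

-20.42%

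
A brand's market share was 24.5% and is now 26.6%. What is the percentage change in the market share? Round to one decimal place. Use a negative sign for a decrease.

8.6%

The change is 26.6 − 24.5 = 2.1 percentage points.
Relative to the original 24.5%, that is 2.1 ÷ 24.5 ≈ 8.6%.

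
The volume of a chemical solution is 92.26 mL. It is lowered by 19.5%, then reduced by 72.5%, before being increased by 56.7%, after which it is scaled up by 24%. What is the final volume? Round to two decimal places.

After the 19.5% decrease: 92.26 × 0.805 = 74.2693.
Apply the 72.5% decrease: 74.2693 × 0.275 = 20.4240575.
56.7% increase: 20.4240575 × 1.567 = 32.0044981025.
Apply the 24% increase: 32.0044981025 × 1.24 = 39.6855776471 ≈ 39.69.

39.69 mL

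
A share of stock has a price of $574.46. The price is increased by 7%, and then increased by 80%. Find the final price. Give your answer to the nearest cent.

Each change multiplies by a factor: 1.07 × 1.8 = 1.926.
$574.46 × 1.926 = $1106.40996 ≈ $1106.41.

$1106.41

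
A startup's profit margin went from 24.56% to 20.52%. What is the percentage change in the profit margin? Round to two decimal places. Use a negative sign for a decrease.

-16.45%

The change is 20.52 − 24.56 = -4.04 percentage points.
Relative to the original 24.56%, that is -4.04 ÷ 24.56 ≈ -16.45%.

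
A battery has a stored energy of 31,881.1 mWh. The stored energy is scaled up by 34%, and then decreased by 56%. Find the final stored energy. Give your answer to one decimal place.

Each change multiplies by a factor: 1.34 × 0.44 = 0.5896.
31,881.1 × 0.5896 = 18797.09656 ≈ 18,797.1.

18,797.1 mWh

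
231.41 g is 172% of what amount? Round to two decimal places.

134.54 g

231.41 g ÷ 1.72 ≈ 134.54 g.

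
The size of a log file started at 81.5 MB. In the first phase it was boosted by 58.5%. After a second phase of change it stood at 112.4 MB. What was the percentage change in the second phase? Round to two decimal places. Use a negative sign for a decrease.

After the first phase: 81.5 × 1.585 = 129.1775.
Second-phase multiplier: 112.4 ÷ 129.1775 ≈ 0.870121.
That is a change of -12.99%.

-12.99%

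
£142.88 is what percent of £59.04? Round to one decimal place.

242.0%

£142.88 ÷ £59.04 ≈ 242.0%.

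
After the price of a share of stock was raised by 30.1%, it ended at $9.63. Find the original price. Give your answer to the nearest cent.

The overall multiplier applied was 1.301.
So the original price was $9.63 ÷ 1.301 ≈ $7.40.

$7.40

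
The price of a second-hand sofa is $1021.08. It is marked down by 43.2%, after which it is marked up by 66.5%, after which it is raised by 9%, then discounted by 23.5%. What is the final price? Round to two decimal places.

$805.21

43.2% decrease: $1021.08 × 0.568 = $579.97344.
After the 66.5% increase: $579.97344 × 1.665 = $965.6557776.
After the 9% increase: $965.6557776 × 1.09 = $1052.564797584.
After the 23.5% decrease: $1052.564797584 × 0.765 = $805.21207015176 ≈ $805.21.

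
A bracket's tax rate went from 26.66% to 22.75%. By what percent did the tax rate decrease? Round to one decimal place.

The change is 22.75 − 26.66 = -3.91 percentage points.
Relative to the original 26.66%, that is -3.91 ÷ 26.66 ≈ -14.7%.
So the tax rate fell by 14.7%.

14.7%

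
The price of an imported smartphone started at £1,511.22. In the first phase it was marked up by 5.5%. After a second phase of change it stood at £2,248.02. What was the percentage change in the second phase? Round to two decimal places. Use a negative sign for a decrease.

41.00%

After the first phase: £1,511.22 × 1.055 = £1594.3371.
Second-phase multiplier: £2,248.02 ÷ £1594.3371 ≈ 1.410003.
That is a change of 41.00%.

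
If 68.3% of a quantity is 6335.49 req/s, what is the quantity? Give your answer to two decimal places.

6335.49 req/s ÷ 0.683 ≈ 9275.97 req/s.

9275.97 req/s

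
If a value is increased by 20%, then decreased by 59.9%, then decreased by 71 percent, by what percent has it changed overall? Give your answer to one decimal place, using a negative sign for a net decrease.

The combined multiplier is 1.2 × 0.401 × 0.29 = 0.139548.
That corresponds to a decrease of 86.0%.

-86.0%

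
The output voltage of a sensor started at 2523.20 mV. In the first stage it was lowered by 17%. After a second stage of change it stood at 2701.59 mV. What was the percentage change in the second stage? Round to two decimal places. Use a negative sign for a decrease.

After the first stage: 2523.20 × 0.83 = 2094.256.
Second-stage multiplier: 2701.59 ÷ 2094.256 ≈ 1.29.
That is a change of 29.00%.

29.00%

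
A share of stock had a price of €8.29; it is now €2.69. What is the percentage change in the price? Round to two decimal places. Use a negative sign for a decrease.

-67.55%

Change: €2.69 − €8.29 = -€5.60.
Relative to the original: -€5.60 ÷ €8.29 ≈ -67.55%.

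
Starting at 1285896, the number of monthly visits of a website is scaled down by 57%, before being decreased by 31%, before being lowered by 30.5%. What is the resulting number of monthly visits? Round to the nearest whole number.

Each change multiplies by a factor: 0.43 × 0.69 × 0.695 = 0.2062065.
1285896 × 0.2062065 = 265160.113524 ≈ 265160.

265160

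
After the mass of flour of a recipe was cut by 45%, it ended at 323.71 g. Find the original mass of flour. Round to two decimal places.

588.56 g

The overall multiplier applied was 0.55.
So the original mass of flour was 323.71 ÷ 0.55 ≈ 588.56 g.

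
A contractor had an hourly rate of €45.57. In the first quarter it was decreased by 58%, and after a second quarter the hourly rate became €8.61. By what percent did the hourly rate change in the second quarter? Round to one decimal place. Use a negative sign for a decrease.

-55.0%

After the first quarter: €45.57 × 0.42 = €19.1394.
Second-quarter multiplier: €8.61 ÷ €19.1394 ≈ 0.44986.
That is a change of -55.0%.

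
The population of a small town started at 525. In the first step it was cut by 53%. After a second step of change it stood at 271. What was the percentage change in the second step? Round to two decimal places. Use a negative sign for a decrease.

9.83%

After the first step: 525 × 0.47 = 246.75.
Second-step multiplier: 271 ÷ 246.75 ≈ 1.098278.
That is a change of 9.83%.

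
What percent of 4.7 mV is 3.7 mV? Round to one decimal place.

78.7%

3.7 mV ÷ 4.7 mV ≈ 78.7%.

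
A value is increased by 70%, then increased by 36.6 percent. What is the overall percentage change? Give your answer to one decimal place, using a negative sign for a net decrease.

A 70% increase multiplies by 1.7.
Then a 36.6% increase: 1.7 × 1.366 = 2.3222.
Overall factor 2.3222, i.e. 132.2%.

132.2%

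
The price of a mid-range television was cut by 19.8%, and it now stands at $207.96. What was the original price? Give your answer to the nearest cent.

$259.30

The overall multiplier applied was 0.802.
So the original price was $207.96 ÷ 0.802 ≈ $259.30.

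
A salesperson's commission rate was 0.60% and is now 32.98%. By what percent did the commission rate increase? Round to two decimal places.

5396.67%

The change is 32.98 − 0.60 = 32.38 percentage points.
Relative to the original 0.60%, that is 32.38 ÷ 0.60 ≈ 5396.67%.
So the commission rate rose by 5396.67%.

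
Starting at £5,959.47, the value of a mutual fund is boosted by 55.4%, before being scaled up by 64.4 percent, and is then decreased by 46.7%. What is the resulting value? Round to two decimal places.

£8,114.98

Each change multiplies by a factor: 1.554 × 1.644 × 0.533 = 1.361695608.
£5,959.47 × 1.361695608 = £8114.98412500776 ≈ £8,114.98.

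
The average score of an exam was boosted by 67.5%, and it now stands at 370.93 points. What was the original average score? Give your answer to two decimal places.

221.45 points

The overall multiplier applied was 1.675.
So the original average score was 370.93 ÷ 1.675 ≈ 221.45 points.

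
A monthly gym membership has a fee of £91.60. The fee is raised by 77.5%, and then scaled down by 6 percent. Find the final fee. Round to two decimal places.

Apply the 77.5% increase: £91.60 × 1.775 = £162.59.
6% decrease: £162.59 × 0.94 = £152.8346 ≈ £152.83.

£152.83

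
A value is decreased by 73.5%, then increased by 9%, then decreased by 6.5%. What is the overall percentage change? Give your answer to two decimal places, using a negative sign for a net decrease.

A 73.5% decrease multiplies by 0.265.
Then a 9% increase: 0.265 × 1.09 = 0.28885.
Then a 6.5% decrease: 0.28885 × 0.935 = 0.27007475.
Overall factor 0.27007475, i.e. -72.99%.

-72.99%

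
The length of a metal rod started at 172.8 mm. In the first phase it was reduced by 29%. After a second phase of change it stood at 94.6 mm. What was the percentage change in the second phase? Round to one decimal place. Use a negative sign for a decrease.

After the first phase: 172.8 × 0.71 = 122.688.
Second-phase multiplier: 94.6 ÷ 122.688 ≈ 0.77106.
That is a change of -22.9%.

-22.9%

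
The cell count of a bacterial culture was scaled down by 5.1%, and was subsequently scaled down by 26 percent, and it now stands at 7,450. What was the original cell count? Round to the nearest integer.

The overall multiplier applied was 0.949 × 0.74 = 0.70226.
So the original cell count was 7,450 ÷ 0.70226 ≈ 10,609.

10,609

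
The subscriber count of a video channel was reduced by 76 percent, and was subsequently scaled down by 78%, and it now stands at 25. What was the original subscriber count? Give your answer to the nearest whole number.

Undoing the 78% decrease: 25 ÷ 0.22 ≈ 113.636364.
Undoing the 76% decrease: 113.636364 ÷ 0.24 ≈ 473.

473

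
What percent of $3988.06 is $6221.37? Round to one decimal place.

156.0%

$6221.37 ÷ $3988.06 ≈ 156.0%.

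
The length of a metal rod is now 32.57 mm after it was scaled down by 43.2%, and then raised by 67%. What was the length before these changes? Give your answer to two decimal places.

Undoing the 67% increase: 32.57 ÷ 1.67 ≈ 19.502994.
Undoing the 43.2% decrease: 19.502994 ÷ 0.568 ≈ 34.34 mm.

34.34 mm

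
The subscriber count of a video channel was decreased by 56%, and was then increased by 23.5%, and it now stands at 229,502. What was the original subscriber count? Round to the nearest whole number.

The overall multiplier applied was 0.44 × 1.235 = 0.5434.
So the original subscriber count was 229,502 ÷ 0.5434 ≈ 422,344.

422,344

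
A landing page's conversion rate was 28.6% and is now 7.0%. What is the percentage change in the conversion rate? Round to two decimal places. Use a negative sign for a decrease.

-75.52%

The change is 7.0 − 28.6 = -21.6 percentage points.
Relative to the original 28.6%, that is -21.6 ÷ 28.6 ≈ -75.52%.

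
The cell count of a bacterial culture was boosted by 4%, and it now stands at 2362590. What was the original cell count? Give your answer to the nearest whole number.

2271721

The overall multiplier applied was 1.04.
So the original cell count was 2362590 ÷ 1.04 ≈ 2271721.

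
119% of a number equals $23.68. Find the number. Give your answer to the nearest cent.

$19.90

$23.68 ÷ 1.19 ≈ $19.90.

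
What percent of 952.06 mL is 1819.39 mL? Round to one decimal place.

1819.39 mL ÷ 952.06 mL ≈ 191.1%.

191.1%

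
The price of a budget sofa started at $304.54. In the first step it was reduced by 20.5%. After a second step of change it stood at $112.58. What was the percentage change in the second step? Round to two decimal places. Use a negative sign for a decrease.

-53.50%

After the first step: $304.54 × 0.795 = $242.1093.
Second-step multiplier: $112.58 ÷ $242.1093 ≈ 0.464997.
That is a change of -53.50%.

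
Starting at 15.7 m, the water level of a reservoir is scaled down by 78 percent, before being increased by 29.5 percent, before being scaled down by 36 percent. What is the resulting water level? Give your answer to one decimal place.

After the 78% decrease: 15.7 × 0.22 = 3.454.
29.5% increase: 3.454 × 1.295 = 4.47293.
Apply the 36% decrease: 4.47293 × 0.64 = 2.8626752 ≈ 2.9.

2.9 m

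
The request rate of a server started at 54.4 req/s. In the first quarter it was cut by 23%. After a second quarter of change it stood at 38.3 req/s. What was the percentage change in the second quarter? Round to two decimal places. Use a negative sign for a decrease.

-8.57%

After the first quarter: 54.4 × 0.77 = 41.888.
Second-quarter multiplier: 38.3 ÷ 41.888 ≈ 0.914343.
That is a change of -8.57%.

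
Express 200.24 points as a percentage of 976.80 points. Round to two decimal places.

200.24 points ÷ 976.80 points ≈ 20.50%.

20.50%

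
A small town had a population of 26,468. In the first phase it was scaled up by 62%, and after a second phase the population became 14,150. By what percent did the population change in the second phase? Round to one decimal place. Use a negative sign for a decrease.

-67.0%

After the first phase: 26,468 × 1.62 = 42878.16.
Second-phase multiplier: 14,150 ÷ 42878.16 ≈ 0.33.
That is a change of -67.0%.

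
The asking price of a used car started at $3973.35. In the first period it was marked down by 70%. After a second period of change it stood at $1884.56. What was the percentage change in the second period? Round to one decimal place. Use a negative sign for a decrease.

After the first period: $3973.35 × 0.3 = $1192.005.
Second-period multiplier: $1884.56 ÷ $1192.005 ≈ 1.581.
That is a change of 58.1%.

58.1%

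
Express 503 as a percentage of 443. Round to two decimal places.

113.54%

503 ÷ 443 ≈ 113.54%.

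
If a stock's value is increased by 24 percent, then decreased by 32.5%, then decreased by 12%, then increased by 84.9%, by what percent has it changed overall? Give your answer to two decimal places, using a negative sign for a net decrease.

A 24% increase multiplies by 1.24.
Then a 32.5% decrease: 1.24 × 0.675 = 0.837.
Then a 12% decrease: 0.837 × 0.88 = 0.73656.
Then an 84.9% increase: 0.73656 × 1.849 = 1.36189944.
Overall factor 1.36189944, i.e. 36.19%.

36.19%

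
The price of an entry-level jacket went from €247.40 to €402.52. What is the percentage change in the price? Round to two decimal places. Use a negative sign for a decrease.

Change: €402.52 − €247.40 = €155.12.
Relative to the original: €155.12 ÷ €247.40 ≈ 62.70%.

62.70%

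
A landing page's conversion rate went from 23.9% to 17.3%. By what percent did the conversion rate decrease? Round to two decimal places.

27.62%

The change is 17.3 − 23.9 = -6.6 percentage points.
Relative to the original 23.9%, that is -6.6 ÷ 23.9 ≈ -27.62%.
So the conversion rate fell by 27.62%.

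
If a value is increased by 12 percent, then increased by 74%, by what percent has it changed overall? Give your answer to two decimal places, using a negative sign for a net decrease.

A 12% increase multiplies by 1.12.
Then a 74% increase: 1.12 × 1.74 = 1.9488.
Overall factor 1.9488, i.e. 94.88%.

94.88%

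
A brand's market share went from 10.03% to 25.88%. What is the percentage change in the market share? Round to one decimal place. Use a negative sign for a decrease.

The change is 25.88 − 10.03 = 15.85 percentage points.
Relative to the original 10.03%, that is 15.85 ÷ 10.03 ≈ 158.0%.

158.0%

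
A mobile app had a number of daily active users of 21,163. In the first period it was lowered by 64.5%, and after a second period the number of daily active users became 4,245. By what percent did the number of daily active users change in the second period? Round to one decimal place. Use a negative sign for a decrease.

-43.5%

After the first period: 21,163 × 0.355 = 7512.865.
Second-period multiplier: 4,245 ÷ 7512.865 ≈ 0.56503.
That is a change of -43.5%.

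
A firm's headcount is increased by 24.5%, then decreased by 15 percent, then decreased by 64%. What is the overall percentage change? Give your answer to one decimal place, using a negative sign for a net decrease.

-61.9%

A 24.5% increase multiplies by 1.245.
Then a 15% decrease: 1.245 × 0.85 = 1.05825.
Then a 64% decrease: 1.05825 × 0.36 = 0.38097.
Overall factor 0.38097, i.e. -61.9%.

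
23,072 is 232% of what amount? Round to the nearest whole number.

9,945

23,072 ÷ 2.32 ≈ 9,945.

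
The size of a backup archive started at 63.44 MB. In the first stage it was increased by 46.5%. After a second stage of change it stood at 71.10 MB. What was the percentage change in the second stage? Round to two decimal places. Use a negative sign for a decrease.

-23.50%

After the first stage: 63.44 × 1.465 = 92.9396.
Second-stage multiplier: 71.10 ÷ 92.9396 ≈ 0.765013.
That is a change of -23.50%.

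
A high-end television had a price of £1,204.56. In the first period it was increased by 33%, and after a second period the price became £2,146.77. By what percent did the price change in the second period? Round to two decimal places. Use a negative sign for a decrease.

After the first period: £1,204.56 × 1.33 = £1602.0648.
Second-period multiplier: £2,146.77 ÷ £1602.0648 ≈ 1.340002.
That is a change of 34.00%.

34.00%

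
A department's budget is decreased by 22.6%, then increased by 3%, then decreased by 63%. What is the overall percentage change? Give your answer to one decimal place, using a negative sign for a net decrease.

A 22.6% decrease multiplies by 0.774.
Then a 3% increase: 0.774 × 1.03 = 0.79722.
Then a 63% decrease: 0.79722 × 0.37 = 0.2949714.
Overall factor 0.2949714, i.e. -70.5%.

-70.5%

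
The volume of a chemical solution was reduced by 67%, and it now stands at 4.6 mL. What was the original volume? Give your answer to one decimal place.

13.9 mL

The overall multiplier applied was 0.33.
So the original volume was 4.6 ÷ 0.33 ≈ 13.9 mL.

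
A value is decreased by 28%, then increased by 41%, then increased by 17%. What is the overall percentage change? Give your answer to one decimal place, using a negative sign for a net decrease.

18.8%

The combined multiplier is 0.72 × 1.41 × 1.17 = 1.187784.
That corresponds to an increase of 18.8%.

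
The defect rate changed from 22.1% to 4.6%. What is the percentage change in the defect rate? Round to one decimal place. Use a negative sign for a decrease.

The change is 4.6 − 22.1 = -17.5 percentage points.
Relative to the original 22.1%, that is -17.5 ÷ 22.1 ≈ -79.2%.

-79.2%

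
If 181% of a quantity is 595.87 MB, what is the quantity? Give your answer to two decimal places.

329.21 MB

595.87 MB ÷ 1.81 ≈ 329.21 MB.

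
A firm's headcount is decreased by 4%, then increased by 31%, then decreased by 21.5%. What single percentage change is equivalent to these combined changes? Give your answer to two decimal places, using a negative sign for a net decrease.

The combined multiplier is 0.96 × 1.31 × 0.785 = 0.987216.
That corresponds to a decrease of 1.28%.

-1.28%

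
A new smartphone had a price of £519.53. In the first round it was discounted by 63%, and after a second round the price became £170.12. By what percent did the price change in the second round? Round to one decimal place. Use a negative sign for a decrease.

-11.5%

After the first round: £519.53 × 0.37 = £192.2261.
Second-round multiplier: £170.12 ÷ £192.2261 ≈ 0.885.
That is a change of -11.5%.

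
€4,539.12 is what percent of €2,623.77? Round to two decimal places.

€4,539.12 ÷ €2,623.77 ≈ 173.00%.

173.00%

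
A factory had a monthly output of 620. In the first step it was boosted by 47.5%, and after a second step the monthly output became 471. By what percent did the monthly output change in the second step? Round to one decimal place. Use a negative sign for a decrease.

-48.5%

After the first step: 620 × 1.475 = 914.5.
Second-step multiplier: 471 ÷ 914.5 ≈ 0.51504.
That is a change of -48.5%.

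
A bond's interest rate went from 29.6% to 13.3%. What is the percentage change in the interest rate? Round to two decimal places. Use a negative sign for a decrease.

-55.07%

The change is 13.3 − 29.6 = -16.3 percentage points.
Relative to the original 29.6%, that is -16.3 ÷ 29.6 ≈ -55.07%.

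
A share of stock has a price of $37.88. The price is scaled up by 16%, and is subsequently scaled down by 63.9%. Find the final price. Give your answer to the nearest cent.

$15.86

Apply the 16% increase: $37.88 × 1.16 = $43.9408.
Apply the 63.9% decrease: $43.9408 × 0.361 = $15.8626288 ≈ $15.86.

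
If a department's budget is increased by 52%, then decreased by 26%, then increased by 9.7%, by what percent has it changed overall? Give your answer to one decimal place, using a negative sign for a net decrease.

23.4%

A 52% increase multiplies by 1.52.
Then a 26% decrease: 1.52 × 0.74 = 1.1248.
Then a 9.7% increase: 1.1248 × 1.097 = 1.2339056.
Overall factor 1.2339056, i.e. 23.4%.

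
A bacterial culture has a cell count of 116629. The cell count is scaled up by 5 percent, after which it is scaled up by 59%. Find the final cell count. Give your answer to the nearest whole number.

Each change multiplies by a factor: 1.05 × 1.59 = 1.6695.
116629 × 1.6695 = 194712.1155 ≈ 194712.

194712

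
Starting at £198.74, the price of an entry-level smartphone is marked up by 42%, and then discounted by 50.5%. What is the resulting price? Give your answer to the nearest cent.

£139.69

After the 42% increase: £198.74 × 1.42 = £282.2108.
Apply the 50.5% decrease: £282.2108 × 0.495 = £139.694346 ≈ £139.69.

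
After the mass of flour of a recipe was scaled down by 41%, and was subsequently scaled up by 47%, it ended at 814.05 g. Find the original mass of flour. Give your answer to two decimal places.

938.60 g

The overall multiplier applied was 0.59 × 1.47 = 0.8673.
So the original mass of flour was 814.05 ÷ 0.8673 ≈ 938.60 g.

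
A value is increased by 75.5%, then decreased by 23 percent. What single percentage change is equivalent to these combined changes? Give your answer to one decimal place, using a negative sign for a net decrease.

The combined multiplier is 1.755 × 0.77 = 1.35135.
That corresponds to an increase of 35.1%.

35.1%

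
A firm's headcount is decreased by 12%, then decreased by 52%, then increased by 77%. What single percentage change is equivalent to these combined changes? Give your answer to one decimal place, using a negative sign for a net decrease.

The combined multiplier is 0.88 × 0.48 × 1.77 = 0.747648.
That corresponds to a decrease of 25.2%.

-25.2%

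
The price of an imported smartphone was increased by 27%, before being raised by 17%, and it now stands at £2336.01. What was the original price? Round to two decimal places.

The overall multiplier applied was 1.27 × 1.17 = 1.4859.
So the original price was £2336.01 ÷ 1.4859 ≈ £1572.12.

£1572.12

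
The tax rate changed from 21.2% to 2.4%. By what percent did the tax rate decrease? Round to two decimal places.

88.68%

The change is 2.4 − 21.2 = -18.8 percentage points.
Relative to the original 21.2%, that is -18.8 ÷ 21.2 ≈ -88.68%.
So the tax rate fell by 88.68%.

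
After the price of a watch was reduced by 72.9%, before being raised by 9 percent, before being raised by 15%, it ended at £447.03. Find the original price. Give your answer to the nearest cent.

£1315.96

Undoing the 15% increase: £447.03 ÷ 1.15 ≈ £388.721739.
Undoing the 9% increase: £388.721739 ÷ 1.09 ≈ £356.625449.
Undoing the 72.9% decrease: £356.625449 ÷ 0.271 ≈ £1315.96.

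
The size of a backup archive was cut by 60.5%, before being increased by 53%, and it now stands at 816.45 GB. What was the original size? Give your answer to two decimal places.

1,350.96 GB

Undoing the 53% increase: 816.45 ÷ 1.53 ≈ 533.627451.
Undoing the 60.5% decrease: 533.627451 ÷ 0.395 ≈ 1,350.96 GB.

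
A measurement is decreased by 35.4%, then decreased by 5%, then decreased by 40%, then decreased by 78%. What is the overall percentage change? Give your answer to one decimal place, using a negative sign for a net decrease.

A 35.4% decrease multiplies by 0.646.
Then a 5% decrease: 0.646 × 0.95 = 0.6137.
Then a 40% decrease: 0.6137 × 0.6 = 0.36822.
Then a 78% decrease: 0.36822 × 0.22 = 0.0810084.
Overall factor 0.0810084, i.e. -91.9%.

-91.9%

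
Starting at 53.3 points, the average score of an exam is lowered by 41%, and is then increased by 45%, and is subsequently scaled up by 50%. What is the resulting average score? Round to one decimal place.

Apply the 41% decrease: 53.3 × 0.59 = 31.447.
Apply the 45% increase: 31.447 × 1.45 = 45.59815.
After the 50% increase: 45.59815 × 1.5 = 68.397225 ≈ 68.4.

68.4 points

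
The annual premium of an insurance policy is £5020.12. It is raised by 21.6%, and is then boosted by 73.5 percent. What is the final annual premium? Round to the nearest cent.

£10591.25

Each change multiplies by a factor: 1.216 × 1.735 = 2.10976.
£5020.12 × 2.10976 = £10591.2483712 ≈ £10591.25.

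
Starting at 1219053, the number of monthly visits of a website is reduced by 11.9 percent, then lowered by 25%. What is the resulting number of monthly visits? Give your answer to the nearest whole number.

805489

11.9% decrease: 1219053 × 0.881 = 1073985.693.
25% decrease: 1073985.693 × 0.75 = 805489.26975 ≈ 805489.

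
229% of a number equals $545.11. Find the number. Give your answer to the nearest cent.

$238.04

$545.11 ÷ 2.29 ≈ $238.04.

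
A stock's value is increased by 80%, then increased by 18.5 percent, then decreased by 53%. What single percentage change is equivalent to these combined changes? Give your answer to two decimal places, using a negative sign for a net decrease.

0.25%

The combined multiplier is 1.8 × 1.185 × 0.47 = 1.00251.
That corresponds to an increase of 0.25%.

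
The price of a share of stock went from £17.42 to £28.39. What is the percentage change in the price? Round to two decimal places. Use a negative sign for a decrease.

Change: £28.39 − £17.42 = £10.97.
Relative to the original: £10.97 ÷ £17.42 ≈ 62.97%.

62.97%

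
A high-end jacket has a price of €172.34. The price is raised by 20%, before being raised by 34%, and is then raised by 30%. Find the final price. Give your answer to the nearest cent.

After the 20% increase: €172.34 × 1.2 = €206.808.
Apply the 34% increase: €206.808 × 1.34 = €277.12272.
Apply the 30% increase: €277.12272 × 1.3 = €360.259536 ≈ €360.26.

€360.26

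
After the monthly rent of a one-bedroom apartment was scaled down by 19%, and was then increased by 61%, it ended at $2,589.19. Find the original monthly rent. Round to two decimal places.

Undoing the 61% increase: $2,589.19 ÷ 1.61 ≈ $1608.192547.
Undoing the 19% decrease: $1608.192547 ÷ 0.81 ≈ $1,985.42.

$1,985.42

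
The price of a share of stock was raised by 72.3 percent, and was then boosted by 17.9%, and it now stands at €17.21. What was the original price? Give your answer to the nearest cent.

Undoing the 17.9% increase: €17.21 ÷ 1.179 ≈ €14.597116.
Undoing the 72.3% increase: €14.597116 ÷ 1.723 ≈ €8.47.

€8.47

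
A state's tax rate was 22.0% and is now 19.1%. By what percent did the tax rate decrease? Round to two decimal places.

The change is 19.1 − 22.0 = -2.9 percentage points.
Relative to the original 22.0%, that is -2.9 ÷ 22.0 ≈ -13.18%.
So the tax rate fell by 13.18%.

13.18%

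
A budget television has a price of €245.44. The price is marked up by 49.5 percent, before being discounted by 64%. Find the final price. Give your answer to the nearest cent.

€132.10

Each change multiplies by a factor: 1.495 × 0.36 = 0.5382.
€245.44 × 0.5382 = €132.095808 ≈ €132.10.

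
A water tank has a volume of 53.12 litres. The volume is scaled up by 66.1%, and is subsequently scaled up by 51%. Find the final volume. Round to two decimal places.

133.23 litres

After the 66.1% increase: 53.12 × 1.661 = 88.23232.
After the 51% increase: 88.23232 × 1.51 = 133.2308032 ≈ 133.23.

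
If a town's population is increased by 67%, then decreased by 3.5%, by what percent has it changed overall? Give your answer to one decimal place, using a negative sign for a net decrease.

61.2%

A 67% increase multiplies by 1.67.
Then a 3.5% decrease: 1.67 × 0.965 = 1.61155.
Overall factor 1.61155, i.e. 61.2%.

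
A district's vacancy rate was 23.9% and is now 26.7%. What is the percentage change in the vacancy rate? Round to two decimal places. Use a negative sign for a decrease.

The change is 26.7 − 23.9 = 2.8 percentage points.
Relative to the original 23.9%, that is 2.8 ÷ 23.9 ≈ 11.72%.

11.72%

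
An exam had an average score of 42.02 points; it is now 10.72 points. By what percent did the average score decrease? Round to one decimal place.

Change: 10.72 − 42.02 = -31.30.
Relative to the original: -31.30 ÷ 42.02 ≈ -74.5%.
So the average score decreased by 74.5%.

74.5%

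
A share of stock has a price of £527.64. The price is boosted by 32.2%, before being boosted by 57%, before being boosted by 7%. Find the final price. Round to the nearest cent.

£1171.80

32.2% increase: £527.64 × 1.322 = £697.54008.
57% increase: £697.54008 × 1.57 = £1095.1379256.
Apply the 7% increase: £1095.1379256 × 1.07 = £1171.797580392 ≈ £1171.80.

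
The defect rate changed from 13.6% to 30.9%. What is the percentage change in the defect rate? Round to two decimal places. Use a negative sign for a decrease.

127.21%

The change is 30.9 − 13.6 = 17.3 percentage points.
Relative to the original 13.6%, that is 17.3 ÷ 13.6 ≈ 127.21%.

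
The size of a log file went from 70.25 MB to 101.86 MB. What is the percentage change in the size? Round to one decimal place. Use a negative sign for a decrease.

Change: 101.86 − 70.25 = 31.61.
Relative to the original: 31.61 ÷ 70.25 ≈ 45.0%.

45.0%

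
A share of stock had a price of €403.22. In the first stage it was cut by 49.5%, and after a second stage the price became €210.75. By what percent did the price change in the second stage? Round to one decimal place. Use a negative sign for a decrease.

After the first stage: €403.22 × 0.505 = €203.6261.
Second-stage multiplier: €210.75 ÷ €203.6261 ≈ 1.03499.
That is a change of 3.5%.

3.5%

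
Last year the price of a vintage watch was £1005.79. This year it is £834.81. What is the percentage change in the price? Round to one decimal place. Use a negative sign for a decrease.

-17.0%

Change: £834.81 − £1005.79 = -£170.98.
Relative to the original: -£170.98 ÷ £1005.79 ≈ -17.0%.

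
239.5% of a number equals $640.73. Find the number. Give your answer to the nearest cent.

$640.73 ÷ 2.395 ≈ $267.53.

$267.53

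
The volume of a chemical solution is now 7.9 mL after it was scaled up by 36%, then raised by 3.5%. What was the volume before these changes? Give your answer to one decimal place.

5.6 mL

The overall multiplier applied was 1.36 × 1.035 = 1.4076.
So the original volume was 7.9 ÷ 1.4076 ≈ 5.6 mL.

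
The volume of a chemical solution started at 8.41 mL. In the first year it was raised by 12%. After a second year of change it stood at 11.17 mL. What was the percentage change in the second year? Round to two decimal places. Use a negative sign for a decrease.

After the first year: 8.41 × 1.12 = 9.4192.
Second-year multiplier: 11.17 ÷ 9.4192 ≈ 1.185876.
That is a change of 18.59%.

18.59%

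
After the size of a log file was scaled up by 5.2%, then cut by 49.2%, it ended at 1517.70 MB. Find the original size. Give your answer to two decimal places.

2839.92 MB

Undoing the 49.2% decrease: 1517.70 ÷ 0.508 ≈ 2987.598425.
Undoing the 5.2% increase: 2987.598425 ÷ 1.052 ≈ 2839.92 MB.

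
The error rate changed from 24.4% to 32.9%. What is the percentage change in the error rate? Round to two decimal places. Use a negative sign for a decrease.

34.84%

The change is 32.9 − 24.4 = 8.5 percentage points.
Relative to the original 24.4%, that is 8.5 ÷ 24.4 ≈ 34.84%.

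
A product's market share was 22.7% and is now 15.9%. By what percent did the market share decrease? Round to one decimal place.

30.0%

The change is 15.9 − 22.7 = -6.8 percentage points.
Relative to the original 22.7%, that is -6.8 ÷ 22.7 ≈ -30.0%.
So the market share fell by 30.0%.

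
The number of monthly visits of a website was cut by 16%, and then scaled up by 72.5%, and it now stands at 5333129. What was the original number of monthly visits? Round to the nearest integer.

The overall multiplier applied was 0.84 × 1.725 = 1.449.
So the original number of monthly visits was 5333129 ÷ 1.449 ≈ 3680558.

3680558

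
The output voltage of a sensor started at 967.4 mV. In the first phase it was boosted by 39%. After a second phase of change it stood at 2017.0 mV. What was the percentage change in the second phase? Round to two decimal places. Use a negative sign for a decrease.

After the first phase: 967.4 × 1.39 = 1344.686.
Second-phase multiplier: 2017.0 ÷ 1344.686 ≈ 1.499978.
That is a change of 50.00%.

50.00%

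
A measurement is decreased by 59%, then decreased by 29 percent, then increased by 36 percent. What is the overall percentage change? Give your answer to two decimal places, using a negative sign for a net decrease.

A 59% decrease multiplies by 0.41.
Then a 29% decrease: 0.41 × 0.71 = 0.2911.
Then a 36% increase: 0.2911 × 1.36 = 0.395896.
Overall factor 0.395896, i.e. -60.41%.

-60.41%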